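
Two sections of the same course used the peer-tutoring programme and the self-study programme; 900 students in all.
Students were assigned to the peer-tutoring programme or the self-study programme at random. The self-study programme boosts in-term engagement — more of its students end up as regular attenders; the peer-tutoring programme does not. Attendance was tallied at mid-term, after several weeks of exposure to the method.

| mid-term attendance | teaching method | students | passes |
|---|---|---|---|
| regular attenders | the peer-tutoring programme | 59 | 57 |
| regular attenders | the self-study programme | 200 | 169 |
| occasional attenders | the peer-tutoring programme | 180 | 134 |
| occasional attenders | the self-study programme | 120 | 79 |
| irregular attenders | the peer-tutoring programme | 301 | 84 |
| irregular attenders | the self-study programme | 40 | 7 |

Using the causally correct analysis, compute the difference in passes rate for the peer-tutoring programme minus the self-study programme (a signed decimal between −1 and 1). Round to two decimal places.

The distribution of mid-term attendance is itself part of what the teaching method does — it is an intermediate outcome. Holding it fixed would remove that part of the effect; the total effect is the pooled difference.
The causal difference is the pooled difference: 0.509 − 0.708 = -0.199.

-0.20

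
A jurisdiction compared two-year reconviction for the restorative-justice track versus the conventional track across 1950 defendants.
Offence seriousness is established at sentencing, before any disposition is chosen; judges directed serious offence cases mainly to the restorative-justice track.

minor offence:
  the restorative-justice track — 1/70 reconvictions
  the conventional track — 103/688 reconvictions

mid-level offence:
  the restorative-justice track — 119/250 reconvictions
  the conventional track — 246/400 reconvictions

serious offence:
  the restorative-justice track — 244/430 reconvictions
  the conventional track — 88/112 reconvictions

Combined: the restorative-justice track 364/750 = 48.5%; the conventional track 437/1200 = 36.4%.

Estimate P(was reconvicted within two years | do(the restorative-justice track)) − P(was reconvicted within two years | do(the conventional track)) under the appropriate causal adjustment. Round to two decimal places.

Offence seriousness differs across dispositions for reasons unrelated to any effect of the disposition itself, and it separately predicts the outcome — a classic confounder. We must compare within offence seriousness levels.
Adjusting over the population distribution of offence seriousness: 0.389·(0.014−0.150) + 0.333·(0.476−0.615) + 0.278·(0.567−0.786) = -0.160.

-0.16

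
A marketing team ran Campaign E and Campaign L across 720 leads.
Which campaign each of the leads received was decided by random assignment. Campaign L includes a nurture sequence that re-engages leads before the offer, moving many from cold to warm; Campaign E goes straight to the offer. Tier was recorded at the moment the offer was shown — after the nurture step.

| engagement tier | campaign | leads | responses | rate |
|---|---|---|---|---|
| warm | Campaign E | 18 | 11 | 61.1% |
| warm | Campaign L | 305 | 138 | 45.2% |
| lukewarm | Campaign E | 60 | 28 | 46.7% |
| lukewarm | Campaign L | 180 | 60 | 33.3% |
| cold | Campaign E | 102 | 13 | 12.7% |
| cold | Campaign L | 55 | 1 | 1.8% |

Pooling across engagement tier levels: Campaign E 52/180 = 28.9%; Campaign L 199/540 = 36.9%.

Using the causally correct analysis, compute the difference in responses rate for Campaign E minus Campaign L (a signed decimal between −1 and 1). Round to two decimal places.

-0.08

Within every engagement tier level Campaign E has the higher rate, yet pooled Campaign L does — Simpson's reversal.
Engagement tier here is a post-treatment variable shaped by the campaign; conditioning on it would introduce bias rather than remove it. The overall comparison is the causal one.
The causal difference is the pooled difference: 0.289 − 0.369 = -0.080.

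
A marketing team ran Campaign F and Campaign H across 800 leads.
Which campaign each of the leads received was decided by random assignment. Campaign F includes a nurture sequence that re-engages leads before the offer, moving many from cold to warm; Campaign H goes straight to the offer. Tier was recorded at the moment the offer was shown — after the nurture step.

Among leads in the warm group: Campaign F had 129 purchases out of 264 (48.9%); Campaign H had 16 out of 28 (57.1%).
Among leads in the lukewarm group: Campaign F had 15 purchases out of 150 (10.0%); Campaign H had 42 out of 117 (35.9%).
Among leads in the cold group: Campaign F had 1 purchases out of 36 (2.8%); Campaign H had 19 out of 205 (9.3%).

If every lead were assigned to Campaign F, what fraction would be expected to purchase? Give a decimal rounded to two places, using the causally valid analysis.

The stratified and pooled comparisons disagree (Campaign H wins within each engagement tier; Campaign F wins overall), so the answer turns on the causal role of engagement tier.
Because the campaign influences engagement tier, engagement tier is a post-treatment mediator, not a confounder. Stratifying on it would bias the estimate; the causal effect is the crude pooled difference.
So P(outcome | do(Campaign F)) is just the pooled rate for Campaign F: 145/450 = 0.322.

0.32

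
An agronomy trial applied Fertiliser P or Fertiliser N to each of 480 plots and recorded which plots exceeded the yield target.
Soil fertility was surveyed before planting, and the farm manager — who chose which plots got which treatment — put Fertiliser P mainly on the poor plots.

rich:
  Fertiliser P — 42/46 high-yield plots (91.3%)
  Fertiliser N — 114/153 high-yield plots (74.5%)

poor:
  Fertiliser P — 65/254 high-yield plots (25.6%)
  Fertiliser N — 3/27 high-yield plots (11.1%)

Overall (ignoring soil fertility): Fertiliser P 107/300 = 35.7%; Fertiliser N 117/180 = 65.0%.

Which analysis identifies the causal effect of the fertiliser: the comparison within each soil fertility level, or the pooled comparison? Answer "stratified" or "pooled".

Within every soil fertility level Fertiliser P has the higher rate, yet pooled Fertiliser N does — Simpson's reversal.
The imbalance in soil fertility arose from how plots were allocated, not from anything the fertiliser did; and soil fertility independently affects the outcome. The pooled gap is confounded — condition on soil fertility.
Within each level — rich: 91.3% vs 74.5%; poor: 25.6% vs 11.1% — Fertiliser P is higher every time.

stratified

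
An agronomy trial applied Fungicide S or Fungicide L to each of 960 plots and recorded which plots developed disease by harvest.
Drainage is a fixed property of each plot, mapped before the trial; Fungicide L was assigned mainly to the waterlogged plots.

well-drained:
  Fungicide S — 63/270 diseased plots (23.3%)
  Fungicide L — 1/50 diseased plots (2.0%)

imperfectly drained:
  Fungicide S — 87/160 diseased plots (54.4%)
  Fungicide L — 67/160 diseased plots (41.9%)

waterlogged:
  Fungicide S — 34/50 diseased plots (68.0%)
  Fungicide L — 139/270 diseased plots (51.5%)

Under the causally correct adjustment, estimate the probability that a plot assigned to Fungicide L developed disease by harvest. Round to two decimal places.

0.32

Field drainage differs across fungicides for reasons unrelated to any effect of the fungicide itself, and it separately predicts the outcome — a classic confounder. We must compare within field drainage levels.
Standardising Fungicide L to the population field drainage mix: 0.333·1/50 + 0.333·67/160 + 0.333·139/270 = 0.318.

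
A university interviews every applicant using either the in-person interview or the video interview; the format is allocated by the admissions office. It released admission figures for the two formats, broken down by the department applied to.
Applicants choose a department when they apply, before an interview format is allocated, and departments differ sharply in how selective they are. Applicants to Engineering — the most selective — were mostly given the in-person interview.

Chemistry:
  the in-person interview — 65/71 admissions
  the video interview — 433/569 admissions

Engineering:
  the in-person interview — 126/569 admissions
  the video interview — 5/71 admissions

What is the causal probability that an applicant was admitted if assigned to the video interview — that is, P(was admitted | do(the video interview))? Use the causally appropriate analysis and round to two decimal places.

The department-specific comparison favours the in-person interview throughout, but the pooled figures favour the video interview. The question is whether to condition on department.
Since department is a pre-existing factor (not a product of the interview format) and it affects the outcome on its own, it is a confounder. The stratified rates, not the pooled rate, identify the causal effect.
Standardising the video interview to the population department mix: 0.500·433/569 + 0.500·5/71 = 0.416.

0.42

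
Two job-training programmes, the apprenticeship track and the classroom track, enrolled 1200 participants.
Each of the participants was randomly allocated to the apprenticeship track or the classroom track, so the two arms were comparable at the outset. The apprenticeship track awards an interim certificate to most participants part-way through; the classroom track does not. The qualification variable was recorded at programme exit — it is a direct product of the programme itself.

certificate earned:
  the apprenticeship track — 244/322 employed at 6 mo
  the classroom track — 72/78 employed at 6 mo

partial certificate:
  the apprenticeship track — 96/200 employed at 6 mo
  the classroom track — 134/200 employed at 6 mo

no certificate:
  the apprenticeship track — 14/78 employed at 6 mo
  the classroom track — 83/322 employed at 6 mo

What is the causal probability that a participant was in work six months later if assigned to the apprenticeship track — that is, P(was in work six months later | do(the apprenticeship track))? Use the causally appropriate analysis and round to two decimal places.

0.59

Qualification attained during the programme lies on the pathway programme → qualification attained during the programme → outcome, so adjusting for it blocks the indirect effect. For the total causal effect of programme, use the unadjusted pooled rates.
So P(outcome | do(the apprenticeship track)) is just the pooled rate for the apprenticeship track: 354/600 = 0.590.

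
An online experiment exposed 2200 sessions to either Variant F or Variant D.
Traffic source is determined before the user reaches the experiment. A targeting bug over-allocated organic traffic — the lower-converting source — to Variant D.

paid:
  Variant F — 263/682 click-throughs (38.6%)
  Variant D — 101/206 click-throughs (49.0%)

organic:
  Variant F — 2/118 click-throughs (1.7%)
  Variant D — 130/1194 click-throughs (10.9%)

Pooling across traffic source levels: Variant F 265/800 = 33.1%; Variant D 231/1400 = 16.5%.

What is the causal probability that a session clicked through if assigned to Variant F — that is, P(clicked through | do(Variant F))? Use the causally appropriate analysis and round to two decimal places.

Traffic source differs across variants for reasons unrelated to any effect of the variant itself, and it separately predicts the outcome — a classic confounder. We must compare within traffic source levels.
Standardising Variant F to the population traffic source mix: 0.404·263/682 + 0.596·2/118 = 0.166.

0.17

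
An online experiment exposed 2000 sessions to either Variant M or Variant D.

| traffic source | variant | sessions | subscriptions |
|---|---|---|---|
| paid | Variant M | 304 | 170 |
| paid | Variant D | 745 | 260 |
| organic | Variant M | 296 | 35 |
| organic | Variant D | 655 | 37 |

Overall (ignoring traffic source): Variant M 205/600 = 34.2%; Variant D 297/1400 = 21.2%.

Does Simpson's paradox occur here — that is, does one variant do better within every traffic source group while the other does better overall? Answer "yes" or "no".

no

Within each traffic source level (paid 55.9% vs 34.9%; organic 11.8% vs 5.6%), Variant M has the higher rate every time. Pooled: 34.2% vs 21.2% — Variant M has the higher rate overall. They agree.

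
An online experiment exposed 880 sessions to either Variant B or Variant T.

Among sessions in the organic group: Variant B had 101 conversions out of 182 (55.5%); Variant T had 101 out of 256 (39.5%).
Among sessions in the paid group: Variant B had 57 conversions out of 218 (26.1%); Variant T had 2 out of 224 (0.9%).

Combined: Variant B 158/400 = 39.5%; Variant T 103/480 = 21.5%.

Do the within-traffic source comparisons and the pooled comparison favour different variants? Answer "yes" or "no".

no

Within each traffic source level (organic 55.5% vs 39.5%; paid 26.1% vs 0.9%), Variant B has the higher rate every time. Pooled: 39.5% vs 21.5% — Variant B has the higher rate overall. They agree.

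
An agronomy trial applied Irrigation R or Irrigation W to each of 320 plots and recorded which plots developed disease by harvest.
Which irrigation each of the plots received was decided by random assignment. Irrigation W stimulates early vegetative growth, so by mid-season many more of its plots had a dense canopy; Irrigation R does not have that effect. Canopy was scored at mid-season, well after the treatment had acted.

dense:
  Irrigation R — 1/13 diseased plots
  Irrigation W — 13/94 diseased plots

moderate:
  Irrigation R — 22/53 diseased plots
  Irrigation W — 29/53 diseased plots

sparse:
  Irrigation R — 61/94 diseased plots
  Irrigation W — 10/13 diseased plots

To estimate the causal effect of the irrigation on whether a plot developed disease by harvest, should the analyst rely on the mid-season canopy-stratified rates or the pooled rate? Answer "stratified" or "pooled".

pooled

Within every mid-season canopy level Irrigation R has the lower rate, yet pooled Irrigation W does — Simpson's reversal.
The distribution of mid-season canopy is itself part of what the irrigation does — it is an intermediate outcome. Holding it fixed would remove that part of the effect; the total effect is the pooled difference.
Pooled: Irrigation R 52.5% vs Irrigation W 32.5%; Irrigation W is lower overall.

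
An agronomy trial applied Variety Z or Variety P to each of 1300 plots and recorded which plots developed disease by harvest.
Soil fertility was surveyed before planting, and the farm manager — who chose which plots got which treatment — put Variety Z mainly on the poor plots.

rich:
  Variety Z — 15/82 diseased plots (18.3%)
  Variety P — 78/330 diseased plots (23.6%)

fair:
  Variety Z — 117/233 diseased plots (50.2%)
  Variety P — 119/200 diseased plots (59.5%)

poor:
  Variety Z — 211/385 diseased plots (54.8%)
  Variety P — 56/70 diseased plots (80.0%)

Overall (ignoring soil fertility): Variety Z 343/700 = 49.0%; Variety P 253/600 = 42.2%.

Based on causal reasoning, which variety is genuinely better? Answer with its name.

Since soil fertility is a pre-existing factor (not a product of the variety) and it affects the outcome on its own, it is a confounder. The stratified rates, not the pooled rate, identify the causal effect.
Within each level — rich: 18.3% vs 23.6%; fair: 50.2% vs 59.5%; poor: 54.8% vs 80.0% — Variety Z is lower every time.

Variety Z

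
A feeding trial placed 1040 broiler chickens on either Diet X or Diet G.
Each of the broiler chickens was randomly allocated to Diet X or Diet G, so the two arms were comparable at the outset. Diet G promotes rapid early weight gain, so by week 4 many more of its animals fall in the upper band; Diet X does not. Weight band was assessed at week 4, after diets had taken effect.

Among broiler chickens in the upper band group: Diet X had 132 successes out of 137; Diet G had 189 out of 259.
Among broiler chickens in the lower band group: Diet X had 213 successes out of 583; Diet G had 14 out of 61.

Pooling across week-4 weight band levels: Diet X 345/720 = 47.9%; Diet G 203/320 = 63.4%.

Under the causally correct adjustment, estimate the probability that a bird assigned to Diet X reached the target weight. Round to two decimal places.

0.48

Diet X is higher inside every week-4 weight band stratum but Diet G is higher in aggregate. Whether to stratify depends on how week-4 weight band relates to the diet.
Week-4 weight band lies on the pathway diet → week-4 weight band → outcome, so adjusting for it blocks the indirect effect. For the total causal effect of diet, use the unadjusted pooled rates.
So P(outcome | do(Diet X)) is just the pooled rate for Diet X: 345/720 = 0.479.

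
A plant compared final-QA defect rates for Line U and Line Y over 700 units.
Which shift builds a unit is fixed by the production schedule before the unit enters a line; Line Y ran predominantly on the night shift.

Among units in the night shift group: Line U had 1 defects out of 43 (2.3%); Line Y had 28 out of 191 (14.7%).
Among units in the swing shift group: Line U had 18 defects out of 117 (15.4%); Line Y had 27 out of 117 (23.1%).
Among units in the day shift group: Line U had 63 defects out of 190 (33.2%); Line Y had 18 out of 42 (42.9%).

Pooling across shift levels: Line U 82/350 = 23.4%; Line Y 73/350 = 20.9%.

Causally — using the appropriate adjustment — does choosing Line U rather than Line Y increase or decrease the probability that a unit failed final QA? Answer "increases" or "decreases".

Shift satisfies the back-door criterion: it is not a descendant of the line, and it blocks the spurious path from line to outcome. Adjusting for it (i.e., using the within-shift rates) gives the causal effect.
Within each level — night shift: 2.3% vs 14.7%; swing shift: 15.4% vs 23.1%; day shift: 33.2% vs 42.9% — Line U is lower every time.

decreases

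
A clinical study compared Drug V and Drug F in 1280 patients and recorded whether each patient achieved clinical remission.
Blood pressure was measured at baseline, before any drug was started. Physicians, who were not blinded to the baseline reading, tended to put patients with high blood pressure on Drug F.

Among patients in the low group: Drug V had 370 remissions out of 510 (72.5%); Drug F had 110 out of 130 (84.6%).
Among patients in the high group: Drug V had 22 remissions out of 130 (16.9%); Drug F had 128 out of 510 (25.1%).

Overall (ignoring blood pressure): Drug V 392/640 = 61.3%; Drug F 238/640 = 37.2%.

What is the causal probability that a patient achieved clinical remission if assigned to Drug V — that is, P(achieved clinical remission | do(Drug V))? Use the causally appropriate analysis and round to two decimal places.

0.45

Within every blood pressure level Drug F has the higher rate, yet pooled Drug V does — Simpson's reversal.
Since blood pressure is a pre-existing factor (not a product of the drug) and it affects the outcome on its own, it is a confounder. The stratified rates, not the pooled rate, identify the causal effect.
Standardising Drug V to the population blood pressure mix: 0.500·370/510 + 0.500·22/130 = 0.447.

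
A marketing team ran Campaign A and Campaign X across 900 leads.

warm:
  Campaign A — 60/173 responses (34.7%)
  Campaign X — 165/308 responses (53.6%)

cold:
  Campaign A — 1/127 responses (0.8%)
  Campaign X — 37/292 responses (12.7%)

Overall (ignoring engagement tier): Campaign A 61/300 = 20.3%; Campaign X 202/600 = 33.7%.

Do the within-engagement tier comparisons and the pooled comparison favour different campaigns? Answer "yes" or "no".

no

Within each engagement tier level (warm 34.7% vs 53.6%; cold 0.8% vs 12.7%), Campaign X has the higher rate every time. Pooled: 20.3% vs 33.7% — Campaign X has the higher rate overall. They agree.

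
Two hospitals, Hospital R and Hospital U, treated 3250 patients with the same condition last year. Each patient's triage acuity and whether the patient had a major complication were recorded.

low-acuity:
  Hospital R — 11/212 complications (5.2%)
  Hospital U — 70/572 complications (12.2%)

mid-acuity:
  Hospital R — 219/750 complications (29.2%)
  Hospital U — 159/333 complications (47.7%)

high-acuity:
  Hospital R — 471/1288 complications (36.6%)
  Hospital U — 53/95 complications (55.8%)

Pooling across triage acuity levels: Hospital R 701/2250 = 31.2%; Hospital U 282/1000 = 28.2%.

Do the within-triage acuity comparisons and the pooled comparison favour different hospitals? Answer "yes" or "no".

Within each triage acuity level (low-acuity 5.2% vs 12.2%; mid-acuity 29.2% vs 47.7%; high-acuity 36.6% vs 55.8%), Hospital R has the lower rate every time. Pooled: 31.2% vs 28.2% — Hospital U has the lower rate overall. The two comparisons disagree.

yes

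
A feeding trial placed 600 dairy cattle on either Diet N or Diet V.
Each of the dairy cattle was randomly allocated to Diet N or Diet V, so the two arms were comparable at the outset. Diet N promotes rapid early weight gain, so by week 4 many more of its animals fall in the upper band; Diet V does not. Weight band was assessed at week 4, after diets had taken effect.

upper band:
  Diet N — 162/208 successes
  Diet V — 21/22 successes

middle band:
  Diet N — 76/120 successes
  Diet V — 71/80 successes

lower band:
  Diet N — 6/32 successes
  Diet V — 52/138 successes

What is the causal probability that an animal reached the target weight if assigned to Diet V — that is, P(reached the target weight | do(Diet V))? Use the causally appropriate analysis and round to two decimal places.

0.60

Within every week-4 weight band level Diet V has the higher rate, yet pooled Diet N does — Simpson's reversal.
Week-4 weight band is recorded after the diet and is itself shifted by it — it sits on the causal path from diet to outcome. Conditioning on a mediator would strip out part of the effect we want; the pooled comparison gives the total causal effect.
So P(outcome | do(Diet V)) is just the pooled rate for Diet V: 144/240 = 0.600.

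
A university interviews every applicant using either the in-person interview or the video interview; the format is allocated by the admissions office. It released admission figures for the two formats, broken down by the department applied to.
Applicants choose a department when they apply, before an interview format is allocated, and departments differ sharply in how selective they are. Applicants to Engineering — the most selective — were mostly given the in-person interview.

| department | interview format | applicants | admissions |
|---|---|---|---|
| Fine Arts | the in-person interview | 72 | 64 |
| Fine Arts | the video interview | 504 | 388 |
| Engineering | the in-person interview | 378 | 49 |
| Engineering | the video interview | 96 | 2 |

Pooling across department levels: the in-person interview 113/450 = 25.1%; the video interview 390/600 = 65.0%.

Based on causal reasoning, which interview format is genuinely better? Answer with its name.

the in-person interview

Within every department level the in-person interview has the higher rate, yet pooled the video interview does — Simpson's reversal.
Here department is a common cause — it drives both which interview format a case falls under and the outcome. The crude comparison mixes populations; the stratum-specific rates are the causally relevant ones.
Within each level — Fine Arts: 88.9% vs 77.0%; Engineering: 13.0% vs 2.1% — the in-person interview is higher every time.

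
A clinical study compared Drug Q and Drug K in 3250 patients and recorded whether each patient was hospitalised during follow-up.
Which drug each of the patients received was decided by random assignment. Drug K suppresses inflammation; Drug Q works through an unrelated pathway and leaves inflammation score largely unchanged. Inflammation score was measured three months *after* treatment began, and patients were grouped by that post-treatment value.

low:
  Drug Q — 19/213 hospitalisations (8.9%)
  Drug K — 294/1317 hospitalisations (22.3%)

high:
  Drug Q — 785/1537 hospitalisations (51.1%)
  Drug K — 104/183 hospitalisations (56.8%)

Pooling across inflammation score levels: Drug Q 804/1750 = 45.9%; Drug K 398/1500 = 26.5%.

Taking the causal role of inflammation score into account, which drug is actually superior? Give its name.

Drug K

Inflammation score lies on the pathway drug → inflammation score → outcome, so adjusting for it blocks the indirect effect. For the total causal effect of drug, use the unadjusted pooled rates.
Pooled: Drug Q 45.9% vs Drug K 26.5%; Drug K is lower overall.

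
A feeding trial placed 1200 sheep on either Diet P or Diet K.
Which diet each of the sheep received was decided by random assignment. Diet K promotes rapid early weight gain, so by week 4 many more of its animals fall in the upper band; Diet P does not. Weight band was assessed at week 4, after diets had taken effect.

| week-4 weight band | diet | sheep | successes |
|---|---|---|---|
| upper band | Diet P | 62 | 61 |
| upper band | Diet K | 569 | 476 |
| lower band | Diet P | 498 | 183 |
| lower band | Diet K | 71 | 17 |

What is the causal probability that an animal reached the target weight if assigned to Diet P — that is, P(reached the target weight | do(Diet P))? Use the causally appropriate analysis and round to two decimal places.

The stratified and pooled comparisons disagree (Diet P wins within each week-4 weight band; Diet K wins overall), so the answer turns on the causal role of week-4 weight band.
Because the diet influences week-4 weight band, week-4 weight band is a post-treatment mediator, not a confounder. Stratifying on it would bias the estimate; the causal effect is the crude pooled difference.
So P(outcome | do(Diet P)) is just the pooled rate for Diet P: 244/560 = 0.436.

0.44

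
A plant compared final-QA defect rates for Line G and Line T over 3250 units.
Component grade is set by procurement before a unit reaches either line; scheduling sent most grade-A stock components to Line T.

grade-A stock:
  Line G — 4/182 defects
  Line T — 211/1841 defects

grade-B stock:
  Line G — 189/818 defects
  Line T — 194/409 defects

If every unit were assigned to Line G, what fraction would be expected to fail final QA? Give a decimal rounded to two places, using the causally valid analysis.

Component grade differs across lines for reasons unrelated to any effect of the line itself, and it separately predicts the outcome — a classic confounder. We must compare within component grade levels.
Standardising Line G to the population component grade mix: 0.622·4/182 + 0.378·189/818 = 0.101.

0.10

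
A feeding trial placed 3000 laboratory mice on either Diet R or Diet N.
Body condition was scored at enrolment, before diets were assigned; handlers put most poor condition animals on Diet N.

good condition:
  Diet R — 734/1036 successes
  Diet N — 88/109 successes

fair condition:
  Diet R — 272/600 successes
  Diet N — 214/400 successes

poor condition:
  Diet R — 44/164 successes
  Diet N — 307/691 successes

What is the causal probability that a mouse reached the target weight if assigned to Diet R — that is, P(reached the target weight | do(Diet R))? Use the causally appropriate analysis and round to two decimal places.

The starting body condition-specific comparison favours Diet N throughout, but the pooled figures favour Diet R. The question is whether to condition on starting body condition.
Here starting body condition is a common cause — it drives both which diet a case falls under and the outcome. The crude comparison mixes populations; the stratum-specific rates are the causally relevant ones.
Standardising Diet R to the population starting body condition mix: 0.382·734/1036 + 0.333·272/600 + 0.285·44/164 = 0.498.

0.50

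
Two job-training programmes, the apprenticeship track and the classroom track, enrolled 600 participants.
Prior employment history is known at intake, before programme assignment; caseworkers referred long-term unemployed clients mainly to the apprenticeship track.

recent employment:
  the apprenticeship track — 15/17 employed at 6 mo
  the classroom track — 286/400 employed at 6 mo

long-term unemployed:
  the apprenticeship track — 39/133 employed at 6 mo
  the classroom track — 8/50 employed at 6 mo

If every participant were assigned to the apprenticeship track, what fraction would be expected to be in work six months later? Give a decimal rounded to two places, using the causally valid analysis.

0.70

Within every prior employment history level the apprenticeship track has the higher rate, yet pooled the classroom track does — Simpson's reversal.
The imbalance in prior employment history arose from how participants were allocated, not from anything the programme did; and prior employment history independently affects the outcome. The pooled gap is confounded — condition on prior employment history.
Standardising the apprenticeship track to the population prior employment history mix: 0.695·15/17 + 0.305·39/133 = 0.703.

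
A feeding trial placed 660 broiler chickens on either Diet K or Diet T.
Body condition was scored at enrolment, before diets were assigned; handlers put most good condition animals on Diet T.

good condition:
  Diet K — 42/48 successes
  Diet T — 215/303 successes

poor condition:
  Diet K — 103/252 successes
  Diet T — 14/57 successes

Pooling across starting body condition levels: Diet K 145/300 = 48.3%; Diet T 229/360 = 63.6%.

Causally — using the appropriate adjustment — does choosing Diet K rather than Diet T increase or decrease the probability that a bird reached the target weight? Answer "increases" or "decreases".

increases

The stratified and pooled comparisons disagree (Diet K wins within each starting body condition; Diet T wins overall), so the answer turns on the causal role of starting body condition.
Here starting body condition is a common cause — it drives both which diet a case falls under and the outcome. The crude comparison mixes populations; the stratum-specific rates are the causally relevant ones.
Within each level — good condition: 87.5% vs 71.0%; poor condition: 40.9% vs 24.6% — Diet K is higher every time.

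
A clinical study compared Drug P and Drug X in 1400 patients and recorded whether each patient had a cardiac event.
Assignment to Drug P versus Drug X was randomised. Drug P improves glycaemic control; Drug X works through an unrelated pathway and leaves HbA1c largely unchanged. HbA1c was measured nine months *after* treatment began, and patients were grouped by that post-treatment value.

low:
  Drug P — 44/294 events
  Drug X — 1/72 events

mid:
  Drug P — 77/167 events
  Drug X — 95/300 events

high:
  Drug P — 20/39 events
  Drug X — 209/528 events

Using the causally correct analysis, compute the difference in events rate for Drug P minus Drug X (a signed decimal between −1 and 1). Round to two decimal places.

The distribution of HbA1c is itself part of what the drug does — it is an intermediate outcome. Holding it fixed would remove that part of the effect; the total effect is the pooled difference.
The causal difference is the pooled difference: 0.282 − 0.339 = -0.057.

-0.06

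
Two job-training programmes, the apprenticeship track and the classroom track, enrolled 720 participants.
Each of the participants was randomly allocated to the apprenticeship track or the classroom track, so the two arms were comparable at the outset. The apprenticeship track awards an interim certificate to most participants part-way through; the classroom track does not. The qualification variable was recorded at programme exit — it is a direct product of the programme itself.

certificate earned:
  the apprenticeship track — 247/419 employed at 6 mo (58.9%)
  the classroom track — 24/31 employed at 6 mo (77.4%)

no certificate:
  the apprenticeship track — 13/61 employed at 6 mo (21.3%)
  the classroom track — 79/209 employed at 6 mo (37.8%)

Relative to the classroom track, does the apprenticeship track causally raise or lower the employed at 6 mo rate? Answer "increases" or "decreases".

Within every qualification attained during the programme level the classroom track has the higher rate, yet pooled the apprenticeship track does — Simpson's reversal.
Stratifying would compare programmes among participants the programmes themselves sorted into qualification attained during the programme groups — a form of selection on an intermediate. The unconditioned pooled rates give the total causal effect.
Pooled: the apprenticeship track 54.2% vs the classroom track 42.9%; the apprenticeship track is higher overall.

increases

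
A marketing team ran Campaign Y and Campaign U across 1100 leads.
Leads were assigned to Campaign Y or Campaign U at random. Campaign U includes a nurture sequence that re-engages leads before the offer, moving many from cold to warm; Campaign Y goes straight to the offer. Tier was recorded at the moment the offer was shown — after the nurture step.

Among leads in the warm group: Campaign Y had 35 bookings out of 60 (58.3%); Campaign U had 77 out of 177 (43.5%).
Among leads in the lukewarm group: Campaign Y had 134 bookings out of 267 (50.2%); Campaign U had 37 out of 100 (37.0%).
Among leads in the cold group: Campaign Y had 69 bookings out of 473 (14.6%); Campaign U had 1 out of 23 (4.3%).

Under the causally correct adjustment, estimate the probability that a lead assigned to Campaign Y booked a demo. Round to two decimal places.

0.30

Because the campaign influences engagement tier, engagement tier is a post-treatment mediator, not a confounder. Stratifying on it would bias the estimate; the causal effect is the crude pooled difference.
So P(outcome | do(Campaign Y)) is just the pooled rate for Campaign Y: 238/800 = 0.297.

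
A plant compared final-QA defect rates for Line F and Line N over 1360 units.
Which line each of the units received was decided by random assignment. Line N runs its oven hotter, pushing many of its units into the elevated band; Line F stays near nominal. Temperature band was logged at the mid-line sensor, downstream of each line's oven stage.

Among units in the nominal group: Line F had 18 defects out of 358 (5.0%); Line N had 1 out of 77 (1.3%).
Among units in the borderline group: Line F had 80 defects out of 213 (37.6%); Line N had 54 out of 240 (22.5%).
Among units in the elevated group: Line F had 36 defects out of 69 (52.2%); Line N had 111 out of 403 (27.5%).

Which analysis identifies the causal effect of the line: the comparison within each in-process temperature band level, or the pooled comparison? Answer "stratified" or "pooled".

pooled

Because the line influences in-process temperature band, in-process temperature band is a post-treatment mediator, not a confounder. Stratifying on it would bias the estimate; the causal effect is the crude pooled difference.
Pooled: Line F 20.9% vs Line N 23.1%; Line F is lower overall.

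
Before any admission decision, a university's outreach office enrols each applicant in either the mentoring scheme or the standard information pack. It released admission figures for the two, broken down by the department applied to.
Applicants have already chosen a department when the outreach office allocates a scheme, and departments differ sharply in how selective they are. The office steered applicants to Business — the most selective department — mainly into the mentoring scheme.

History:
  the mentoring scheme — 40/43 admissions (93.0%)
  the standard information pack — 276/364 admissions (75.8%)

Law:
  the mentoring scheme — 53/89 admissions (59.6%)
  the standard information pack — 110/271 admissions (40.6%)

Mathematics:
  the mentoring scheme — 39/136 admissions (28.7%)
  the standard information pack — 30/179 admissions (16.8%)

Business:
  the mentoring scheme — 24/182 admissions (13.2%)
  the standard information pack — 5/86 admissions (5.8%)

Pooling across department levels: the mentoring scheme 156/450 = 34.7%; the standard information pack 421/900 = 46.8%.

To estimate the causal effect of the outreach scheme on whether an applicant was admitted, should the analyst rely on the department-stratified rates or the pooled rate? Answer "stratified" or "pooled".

Nothing the outreach scheme does changes department; the imbalance is an allocation artefact. With department also predicting the outcome, the pooled figure is confounded, and the within-stratum comparison is the causal one.
Within each level — History: 93.0% vs 75.8%; Law: 59.6% vs 40.6%; Mathematics: 28.7% vs 16.8%; Business: 13.2% vs 5.8% — the mentoring scheme is higher every time.

stratified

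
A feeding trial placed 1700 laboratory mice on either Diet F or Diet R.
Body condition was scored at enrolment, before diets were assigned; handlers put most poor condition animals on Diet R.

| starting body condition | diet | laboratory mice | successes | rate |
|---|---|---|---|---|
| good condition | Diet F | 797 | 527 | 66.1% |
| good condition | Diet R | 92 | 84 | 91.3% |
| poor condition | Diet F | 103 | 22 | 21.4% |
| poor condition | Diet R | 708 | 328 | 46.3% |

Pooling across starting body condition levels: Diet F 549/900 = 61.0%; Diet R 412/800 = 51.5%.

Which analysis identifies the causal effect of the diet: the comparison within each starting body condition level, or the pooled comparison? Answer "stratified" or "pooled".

Diet R is higher inside every starting body condition stratum but Diet F is higher in aggregate. Whether to stratify depends on how starting body condition relates to the diet.
Starting body condition is set before the diet has any effect — it is not caused by the diet — and it independently drives the outcome. That makes it a confounder, so the causal comparison is within starting body condition levels.
Within each level — good condition: 66.1% vs 91.3%; poor condition: 21.4% vs 46.3% — Diet R is higher every time.

stratified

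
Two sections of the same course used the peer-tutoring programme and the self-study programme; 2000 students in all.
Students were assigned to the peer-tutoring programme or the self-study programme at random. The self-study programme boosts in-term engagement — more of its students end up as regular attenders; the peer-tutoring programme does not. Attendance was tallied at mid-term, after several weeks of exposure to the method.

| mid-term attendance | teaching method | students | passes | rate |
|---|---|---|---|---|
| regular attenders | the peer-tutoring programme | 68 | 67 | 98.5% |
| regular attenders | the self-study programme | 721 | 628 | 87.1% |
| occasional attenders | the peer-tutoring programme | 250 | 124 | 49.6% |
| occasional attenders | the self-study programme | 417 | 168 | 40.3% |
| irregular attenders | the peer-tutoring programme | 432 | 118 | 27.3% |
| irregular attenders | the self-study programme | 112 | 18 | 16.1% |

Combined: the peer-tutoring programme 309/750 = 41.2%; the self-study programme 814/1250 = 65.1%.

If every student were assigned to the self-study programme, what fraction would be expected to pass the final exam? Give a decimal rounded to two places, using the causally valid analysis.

The mid-term attendance-specific comparison favours the peer-tutoring programme throughout, but the pooled figures favour the self-study programme. The question is whether to condition on mid-term attendance.
Mid-term attendance is downstream of the teaching method. One should not condition on a consequence of treatment, so the overall rates are the right comparison.
So P(outcome | do(the self-study programme)) is just the pooled rate for the self-study programme: 814/1250 = 0.651.

0.65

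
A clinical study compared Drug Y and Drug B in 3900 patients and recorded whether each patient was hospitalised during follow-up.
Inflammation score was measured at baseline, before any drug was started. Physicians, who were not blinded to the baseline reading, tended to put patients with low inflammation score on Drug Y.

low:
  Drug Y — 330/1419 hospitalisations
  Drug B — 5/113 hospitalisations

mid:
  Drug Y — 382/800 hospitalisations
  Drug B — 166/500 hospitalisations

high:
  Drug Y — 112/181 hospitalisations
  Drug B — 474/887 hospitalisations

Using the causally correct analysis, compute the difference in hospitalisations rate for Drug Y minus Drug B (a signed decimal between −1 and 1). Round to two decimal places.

Within every inflammation score level Drug B has the lower rate, yet pooled Drug Y does — Simpson's reversal.
Since inflammation score is a pre-existing factor (not a product of the drug) and it affects the outcome on its own, it is a confounder. The stratified rates, not the pooled rate, identify the causal effect.
Adjusting over the population distribution of inflammation score: 0.393·(0.233−0.044) + 0.333·(0.477−0.332) + 0.274·(0.619−0.534) = +0.146.

+0.15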